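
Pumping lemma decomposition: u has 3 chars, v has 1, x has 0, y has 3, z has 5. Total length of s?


|s| = |u| + |v| + |x| + |y| + |z|
= 3 + 1 + 0 + 3 + 5
= 4 + 0 + 8
= 4 + 8
= 12

12


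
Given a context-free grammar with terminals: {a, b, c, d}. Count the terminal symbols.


Terminal symbols: a, b, c, d
Counting each: a (#1), b (#2), c (#3), d (#4)
Total = 4

4


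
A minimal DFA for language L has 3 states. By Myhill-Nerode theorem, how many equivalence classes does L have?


Myhill-Nerode theorem:
Number of equivalence classes = number of states in minimal DFA
Minimal DFA states = 3
Therefore equivalence classes = 3

3


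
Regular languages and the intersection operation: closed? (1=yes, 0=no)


Regular languages are closed under all standard operations:
- Union: Yes (product construction)
- Intersection: Yes (product construction)
- Complement: Yes (swap accept/reject)
- Concatenation: Yes (NFA construction)
Operation: intersection -> Closed

1


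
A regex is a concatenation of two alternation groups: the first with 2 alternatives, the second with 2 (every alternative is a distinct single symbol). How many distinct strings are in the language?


First group: 2 alternatives
Second group: 2 alternatives
Concatenation: each choice from group 1 pairs with each from group 2
Total = 2 x 2 = 4

4


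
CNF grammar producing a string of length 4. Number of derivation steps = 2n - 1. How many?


Chomsky Normal Form derivation:
String length n = 4
Each step either:
  - Splits a nonterminal into two (n-1 such steps)
  - Converts a nonterminal to terminal (n such steps)
Total = (n-1) + n = 2n - 1
= 2(4) - 1
= 8 - 1
= 7

7


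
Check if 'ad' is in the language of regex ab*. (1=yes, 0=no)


Pattern: ab*
String: 'ad'
Pattern requires: exactly one 'a' followed by zero or more 'b's
First char is 'a' -> OK
Rest 'd': all b's? No
Result: 0

0


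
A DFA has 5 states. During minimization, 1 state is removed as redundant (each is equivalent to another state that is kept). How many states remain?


Original DFA: 5 states
Redundant states removed: 1
Minimized states = original - removed
= 5 - 1
= 4

4


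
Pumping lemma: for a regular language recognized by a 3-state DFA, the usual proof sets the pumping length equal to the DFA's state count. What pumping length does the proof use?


Pumping lemma for regular languages (standard proof):
Take p = |Q|, the number of DFA states.
Any string of length >= |Q| passes through |Q|+1 states while reading its first |Q| symbols,
so by pigeonhole some state repeats, giving the loop that can be pumped.
Here |Q| = 3
Therefore the proof uses p = 3

3


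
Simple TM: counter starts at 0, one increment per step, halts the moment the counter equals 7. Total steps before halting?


Counter starts at 0. Counting sequence:
  Step 1: counter = 1
  Step 2: counter = 2
  Step 3: counter = 3
  Step 4: counter = 4
  Step 5: counter = 5
  Step 6: counter = 6
  Step 7: counter = 7
Counter reached 7 -> halt
Total steps = 7

7


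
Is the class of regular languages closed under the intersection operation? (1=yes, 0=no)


Regular languages are closed under:
- Union (DFA product construction)
- Intersection (DFA product construction)
- Complement (swap accept/reject states)
- Concatenation (NFA construction)
- Kleene star (NFA construction)
intersection is in this list
Therefore: closed

1


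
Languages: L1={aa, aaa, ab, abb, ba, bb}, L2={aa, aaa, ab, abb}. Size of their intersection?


L1 = {aa, aaa, ab, abb, ba, bb}
L2 = {aa, aaa, ab, abb}
Checking each string in L1 against L2:
  'aa': in L2? Yes
  'aaa': in L2? Yes
  'ab': in L2? Yes
  'abb': in L2? Yes
  'ba': in L2? No
  'bb': in L2? No
Intersection = {aa, aaa, ab, abb}
|L1 ∩ L2| = 4

4


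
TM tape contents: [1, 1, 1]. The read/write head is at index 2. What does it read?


Tape: [1, 1, 1]
Positions: 0 1 2
Values:    1 1 1
Head at position 2
tape[2] = 1

1


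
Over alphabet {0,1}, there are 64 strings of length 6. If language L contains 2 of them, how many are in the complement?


Alphabet: {0,1}
String length: 6
Total strings of length 6 = 2^6 = 64
Strings in L = 2
Complement = total - |L|
= 64 - 2
= 62

62


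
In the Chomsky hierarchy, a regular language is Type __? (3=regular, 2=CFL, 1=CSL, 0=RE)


Chomsky hierarchy levels:
  Type 3: Regular (DFA/NFA/regex)
  Type 2: Context-free (PDA)
  Type 1: Context-sensitive
  Type 0: Recursively enumerable (TM)
'regular' corresponds to Type 3

3


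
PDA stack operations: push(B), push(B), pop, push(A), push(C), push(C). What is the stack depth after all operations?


Tracing stack operations:
  push(B) -> stack = [B], depth=1
  push(B) -> stack = [B,B], depth=2
  pop -> removed B, stack = [B], depth=1
  push(A) -> stack = [B,A], depth=2
  push(C) -> stack = [B,A,C], depth=3
  push(C) -> stack = [B,A,C,C], depth=4
Final depth = 4

4


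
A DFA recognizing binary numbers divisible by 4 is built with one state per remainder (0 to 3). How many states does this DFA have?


Divisibility by 4 is tracked via the remainder mod 4: 0, 1, ..., 3
The construction assigns one state to each remainder
Number of remainders = 4

4


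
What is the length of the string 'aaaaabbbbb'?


String: 'aaaaabbbbb'
Counting characters:
  'a' appears 5 time(s)
  'b' appears 5 time(s)
Total length = 5 + 5 = 10

10


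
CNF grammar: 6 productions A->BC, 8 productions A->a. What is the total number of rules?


CNF allows two rule forms:
  A -> BC (binary): 6 rules
  A -> a (terminal): 8 rules
Total = 6 + 8 = 14

14


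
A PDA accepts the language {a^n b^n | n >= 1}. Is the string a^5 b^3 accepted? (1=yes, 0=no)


Language requires equal numbers of a's and b's
PDA pushes for each 'a', pops for each 'b'
Number of a's = 5
Number of b's = 3
5 != 3 -> Reject

0


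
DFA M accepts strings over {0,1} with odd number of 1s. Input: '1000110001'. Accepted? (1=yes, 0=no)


DFA has 2 states: q_even (start, accept=no) and q_odd
Processing string '1000110001' character by character:
  Position 0: read '1', 1-count=1 -> q_odd
  Position 1: read '0', 1-count=1 -> q_odd (no change)
  Position 2: read '0', 1-count=1 -> q_odd (no change)
  Position 3: read '0', 1-count=1 -> q_odd (no change)
  Position 4: read '1', 1-count=2 -> q_even
  Position 5: read '1', 1-count=3 -> q_odd
  Position 6: read '0', 1-count=3 -> q_odd (no change)
  Position 7: read '0', 1-count=3 -> q_odd (no change)
  Position 8: read '0', 1-count=3 -> q_odd (no change)
  Position 9: read '1', 1-count=4 -> q_even
Final state: q_even, total 1s = 4 (even); the DFA requires an odd count -> reject

0


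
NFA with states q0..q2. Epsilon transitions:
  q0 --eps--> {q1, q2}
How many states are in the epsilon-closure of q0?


Starting from q0
Initialize closure = {q0}
Follow epsilon from q0 -> add q1
Follow epsilon from q0 -> add q2
Final closure: {q0, q1, q2}
Size = 3

3


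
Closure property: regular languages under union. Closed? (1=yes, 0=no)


Regular languages are closed under:
- Union (DFA product construction)
- Intersection (DFA product construction)
- Complement (swap accept/reject states)
- Concatenation (NFA construction)
- Kleene star (NFA construction)
union is in this list
Therefore: closed

1


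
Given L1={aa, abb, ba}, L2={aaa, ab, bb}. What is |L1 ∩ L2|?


L1 = {aa, abb, ba}
L2 = {aaa, ab, bb}
Checking each string in L1 against L2:
  'aa': in L2? No
  'abb': in L2? No
  'ba': in L2? No
Intersection = {}
|L1 ∩ L2| = 0

0


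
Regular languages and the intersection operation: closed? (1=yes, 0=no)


Regular languages are closed under all standard operations:
- Union: Yes (product construction)
- Intersection: Yes (product construction)
- Complement: Yes (swap accept/reject)
- Concatenation: Yes (NFA construction)
Operation: intersection -> Closed

1


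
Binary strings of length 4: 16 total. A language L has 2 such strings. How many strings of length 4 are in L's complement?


Alphabet: {0,1}
String length: 4
Total strings of length 4 = 2^4 = 16
Strings in L = 2
Complement = total - |L|
= 16 - 2
= 14

14


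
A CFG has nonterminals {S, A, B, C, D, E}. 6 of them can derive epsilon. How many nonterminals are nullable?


Nonterminals: {S, A, B, C, D, E}
A nonterminal is nullable if it can derive epsilon
Counting nullable nonterminals: 6
Total nullable = 6

6


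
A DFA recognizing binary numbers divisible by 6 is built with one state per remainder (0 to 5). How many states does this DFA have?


Divisibility by 6 is tracked via the remainder mod 6: 0, 1, ..., 5
The construction assigns one state to each remainder
Number of remainders = 6

6


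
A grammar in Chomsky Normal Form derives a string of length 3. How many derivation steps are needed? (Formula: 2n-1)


Chomsky Normal Form derivation:
String length n = 3
Each step either:
  - Splits a nonterminal into two (n-1 such steps)
  - Converts a nonterminal to terminal (n such steps)
Total = (n-1) + n = 2n - 1
= 2(3) - 1
= 6 - 1
= 5

5


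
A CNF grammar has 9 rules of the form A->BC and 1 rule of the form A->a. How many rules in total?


CNF allows two rule forms:
  A -> BC (binary): 9 rules
  A -> a (terminal): 1 rule
Total = 9 + 1 = 10

10


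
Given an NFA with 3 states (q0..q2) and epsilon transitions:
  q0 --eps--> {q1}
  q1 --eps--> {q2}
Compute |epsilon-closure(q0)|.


Starting from q0
Initialize closure = {q0}
Follow epsilon from q0 -> add q1
Follow epsilon from q1 -> add q2
Final closure: {q0, q1, q2}
Size = 3

3


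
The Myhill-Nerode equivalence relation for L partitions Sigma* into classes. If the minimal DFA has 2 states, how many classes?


Myhill-Nerode theorem:
Number of equivalence classes = number of states in minimal DFA
Minimal DFA states = 2
Therefore equivalence classes = 2

2


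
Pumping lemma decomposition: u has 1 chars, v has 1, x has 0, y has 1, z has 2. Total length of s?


|s| = |u| + |v| + |x| + |y| + |z|
= 1 + 1 + 0 + 1 + 2
= 2 + 0 + 3
= 2 + 3
= 5

5


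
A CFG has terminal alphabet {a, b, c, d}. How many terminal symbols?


Terminal symbols: a, b, c, d
Counting each: a (#1), b (#2), c (#3), d (#4)
Total = 4

4


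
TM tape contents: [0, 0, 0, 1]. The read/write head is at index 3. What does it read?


Tape: [0, 0, 0, 1]
Positions: 0 1 2 3
Values:    0 0 0 1
Head at position 3
tape[3] = 1

1


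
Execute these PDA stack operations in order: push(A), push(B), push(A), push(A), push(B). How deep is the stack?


Tracing stack operations:
  push(A) -> stack = [A], depth=1
  push(B) -> stack = [A,B], depth=2
  push(A) -> stack = [A,B,A], depth=3
  push(A) -> stack = [A,B,A,A], depth=4
  push(B) -> stack = [A,B,A,A,B], depth=5
Final depth = 5

5


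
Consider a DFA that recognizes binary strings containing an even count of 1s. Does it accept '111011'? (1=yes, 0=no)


DFA has 2 states: q_even (start, accept=yes) and q_odd
Processing string '111011' character by character:
  Position 0: read '1', 1-count=1 -> q_odd
  Position 1: read '1', 1-count=2 -> q_even
  Position 2: read '1', 1-count=3 -> q_odd
  Position 3: read '0', 1-count=3 -> q_odd (no change)
  Position 4: read '1', 1-count=4 -> q_even
  Position 5: read '1', 1-count=5 -> q_odd
Final state: q_odd, total 1s = 5 (odd); the DFA requires an even count -> reject

0


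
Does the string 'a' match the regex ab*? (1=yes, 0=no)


Pattern: ab*
String: 'a'
Pattern requires: exactly one 'a' followed by zero or more 'b's
First char is 'a' -> OK
Rest '': all b's? Yes
Result: 1

1


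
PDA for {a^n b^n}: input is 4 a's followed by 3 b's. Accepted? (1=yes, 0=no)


Language requires equal numbers of a's and b's
PDA pushes for each 'a', pops for each 'b'
Number of a's = 4
Number of b's = 3
4 != 3 -> Reject

0


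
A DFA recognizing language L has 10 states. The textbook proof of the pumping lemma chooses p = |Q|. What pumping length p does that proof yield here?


Pumping lemma for regular languages (standard proof):
Take p = |Q|, the number of DFA states.
Any string of length >= |Q| passes through |Q|+1 states while reading its first |Q| symbols,
so by pigeonhole some state repeats, giving the loop that can be pumped.
Here |Q| = 10
Therefore the proof uses p = 10

10


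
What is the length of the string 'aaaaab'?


String: 'aaaaab'
Counting characters:
  'a' appears 5 time(s)
  'b' appears 1 time(s)
Total length = 5 + 1 = 6

6


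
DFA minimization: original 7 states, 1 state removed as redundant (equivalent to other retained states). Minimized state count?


Original DFA: 7 states
Redundant states removed: 1
Minimized states = original - removed
= 7 - 1
= 6

6


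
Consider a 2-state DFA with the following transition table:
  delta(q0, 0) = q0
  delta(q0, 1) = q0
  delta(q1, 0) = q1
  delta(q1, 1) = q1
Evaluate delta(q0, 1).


Looking up transition function:
delta(q0, 1) in the table
Row: q0, Column: 1
Result: q0

q0


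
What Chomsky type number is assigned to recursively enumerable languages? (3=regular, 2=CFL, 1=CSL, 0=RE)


Chomsky hierarchy levels:
  Type 3: Regular (DFA/NFA/regex)
  Type 2: Context-free (PDA)
  Type 1: Context-sensitive
  Type 0: Recursively enumerable (TM)
'recursively enumerable' corresponds to Type 0

0


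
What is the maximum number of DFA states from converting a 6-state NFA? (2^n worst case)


NFA has 6 states
Subset construction: each DFA state = subset of NFA states
Maximum subsets = 2^6
2^6 = 64

64


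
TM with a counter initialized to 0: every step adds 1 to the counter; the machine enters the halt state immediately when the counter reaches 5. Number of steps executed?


Counter starts at 0. Counting sequence:
  Step 1: counter = 1
  Step 2: counter = 2
  Step 3: counter = 3
  Step 4: counter = 4
  Step 5: counter = 5
Counter reached 5 -> halt
Total steps = 5

5


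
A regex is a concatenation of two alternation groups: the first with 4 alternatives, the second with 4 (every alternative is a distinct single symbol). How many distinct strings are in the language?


First group: 4 alternatives
Second group: 4 alternatives
Concatenation: each choice from group 1 pairs with each from group 2
Total = 4 x 4 = 16

16


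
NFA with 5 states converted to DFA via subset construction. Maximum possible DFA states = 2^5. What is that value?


NFA has 5 states
Subset construction: each DFA state = subset of NFA states
Maximum subsets = 2^5
2^5 = 32

32


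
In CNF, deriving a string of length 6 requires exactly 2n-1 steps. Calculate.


Chomsky Normal Form derivation:
String length n = 6
Each step either:
  - Splits a nonterminal into two (n-1 such steps)
  - Converts a nonterminal to terminal (n such steps)
Total = (n-1) + n = 2n - 1
= 2(6) - 1
= 12 - 1
= 11

11


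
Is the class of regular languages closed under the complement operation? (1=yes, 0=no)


Regular languages are closed under:
- Union (DFA product construction)
- Intersection (DFA product construction)
- Complement (swap accept/reject states)
- Concatenation (NFA construction)
- Kleene star (NFA construction)
complement is in this list
Therefore: closed

1


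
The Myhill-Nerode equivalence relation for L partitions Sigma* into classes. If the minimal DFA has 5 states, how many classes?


Myhill-Nerode theorem:
Number of equivalence classes = number of states in minimal DFA
Minimal DFA states = 5
Therefore equivalence classes = 5

5


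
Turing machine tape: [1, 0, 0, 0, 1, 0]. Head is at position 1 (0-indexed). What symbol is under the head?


Tape: [1, 0, 0, 0, 1, 0]
Positions: 0 1 2 3 4 5
Values:    1 0 0 0 1 0
Head at position 1
tape[1] = 0

0


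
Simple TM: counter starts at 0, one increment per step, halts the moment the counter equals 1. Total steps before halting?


Counter starts at 0. Counting sequence:
  Step 1: counter = 1
Counter reached 1 -> halt
Total steps = 1

1


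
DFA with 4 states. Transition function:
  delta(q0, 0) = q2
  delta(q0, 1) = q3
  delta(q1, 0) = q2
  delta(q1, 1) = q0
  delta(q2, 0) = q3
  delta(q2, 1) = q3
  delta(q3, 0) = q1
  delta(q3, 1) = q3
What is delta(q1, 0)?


Looking up transition function:
delta(q1, 0) in the table
Row: q1, Column: 0
Result: q2

q2


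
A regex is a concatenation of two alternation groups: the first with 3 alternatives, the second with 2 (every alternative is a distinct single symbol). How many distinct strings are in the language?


First group: 3 alternatives
Second group: 2 alternatives
Concatenation: each choice from group 1 pairs with each from group 2
Total = 3 x 2 = 6

6


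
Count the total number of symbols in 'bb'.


String: 'bb'
Counting characters:
  'b' appears 2 time(s)
Total length = 0 + 2 = 2

2


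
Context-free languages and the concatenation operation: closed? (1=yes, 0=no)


CFL closure properties:
  Closed under: union, concatenation, Kleene star
  NOT closed under: intersection, complement
Operation 'concatenation' is in closed list -> Yes (closed)

1


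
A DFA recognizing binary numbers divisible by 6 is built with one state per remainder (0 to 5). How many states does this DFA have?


Divisibility by 6 is tracked via the remainder mod 6: 0, 1, ..., 5
The construction assigns one state to each remainder
Number of remainders = 6

6


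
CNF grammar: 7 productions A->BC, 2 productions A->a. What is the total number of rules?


CNF allows two rule forms:
  A -> BC (binary): 7 rules
  A -> a (terminal): 2 rules
Total = 7 + 2 = 9

9


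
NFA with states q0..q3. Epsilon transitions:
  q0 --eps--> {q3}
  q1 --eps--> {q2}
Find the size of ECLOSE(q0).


Starting from q0
Initialize closure = {q0}
Follow epsilon from q0 -> add q3
Final closure: {q0, q3}
Size = 2

2


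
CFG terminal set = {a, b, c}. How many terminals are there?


Terminal symbols: a, b, c
Counting each: a (#1), b (#2), c (#3)
Total = 3

3


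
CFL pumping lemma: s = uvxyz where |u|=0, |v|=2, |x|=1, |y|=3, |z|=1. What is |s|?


|s| = |u| + |v| + |x| + |y| + |z|
= 0 + 2 + 1 + 3 + 1
= 2 + 1 + 4
= 3 + 4
= 7

7


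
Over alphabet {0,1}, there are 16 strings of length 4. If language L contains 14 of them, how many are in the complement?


Alphabet: {0,1}
String length: 4
Total strings of length 4 = 2^4 = 16
Strings in L = 14
Complement = total - |L|
= 16 - 14
= 2

2


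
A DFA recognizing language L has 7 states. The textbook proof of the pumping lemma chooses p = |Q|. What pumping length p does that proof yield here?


Pumping lemma for regular languages (standard proof):
Take p = |Q|, the number of DFA states.
Any string of length >= |Q| passes through |Q|+1 states while reading its first |Q| symbols,
so by pigeonhole some state repeats, giving the loop that can be pumped.
Here |Q| = 7
Therefore the proof uses p = 7

7


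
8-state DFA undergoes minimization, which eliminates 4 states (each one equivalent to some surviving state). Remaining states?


Original DFA: 8 states
Redundant states removed: 4
Minimized states = original - removed
= 8 - 4
= 4

4


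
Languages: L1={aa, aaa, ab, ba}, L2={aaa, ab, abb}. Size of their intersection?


L1 = {aa, aaa, ab, ba}
L2 = {aaa, ab, abb}
Checking each string in L1 against L2:
  'aa': in L2? No
  'aaa': in L2? Yes
  'ab': in L2? Yes
  'ba': in L2? No
Intersection = {aaa, ab}
|L1 ∩ L2| = 2

2


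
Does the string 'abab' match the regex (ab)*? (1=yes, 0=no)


Pattern: (ab)*
String: 'abab'
Pattern requires: zero or more repetitions of 'ab'
Pairs: ['ab', 'ab']
All pairs are 'ab'? Yes
Result: 1

1


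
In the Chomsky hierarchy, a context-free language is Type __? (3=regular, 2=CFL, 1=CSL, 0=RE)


Chomsky hierarchy levels:
  Type 3: Regular (DFA/NFA/regex)
  Type 2: Context-free (PDA)
  Type 1: Context-sensitive
  Type 0: Recursively enumerable (TM)
'context-free' corresponds to Type 2

2


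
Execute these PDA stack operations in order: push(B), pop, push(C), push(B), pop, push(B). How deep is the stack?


Tracing stack operations:
  push(B) -> stack = [B], depth=1
  pop -> removed B, stack = [], depth=0
  push(C) -> stack = [C], depth=1
  push(B) -> stack = [C,B], depth=2
  pop -> removed B, stack = [C], depth=1
  push(B) -> stack = [C,B], depth=2
Final depth = 2

2


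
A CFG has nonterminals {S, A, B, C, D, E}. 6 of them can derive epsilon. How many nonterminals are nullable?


Nonterminals: {S, A, B, C, D, E}
A nonterminal is nullable if it can derive epsilon
Counting nullable nonterminals: 6
Total nullable = 6

6


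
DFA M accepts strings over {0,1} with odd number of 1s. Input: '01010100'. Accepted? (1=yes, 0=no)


DFA has 2 states: q_even (start, accept=no) and q_odd
Processing string '01010100' character by character:
  Position 0: read '0', 1-count=0 -> q_even (no change)
  Position 1: read '1', 1-count=1 -> q_odd
  Position 2: read '0', 1-count=1 -> q_odd (no change)
  Position 3: read '1', 1-count=2 -> q_even
  Position 4: read '0', 1-count=2 -> q_even (no change)
  Position 5: read '1', 1-count=3 -> q_odd
  Position 6: read '0', 1-count=3 -> q_odd (no change)
  Position 7: read '0', 1-count=3 -> q_odd (no change)
Final state: q_odd, total 1s = 3 (odd); the DFA requires an odd count -> accept

1


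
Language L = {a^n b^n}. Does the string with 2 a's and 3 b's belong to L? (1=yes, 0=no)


Language requires equal numbers of a's and b's
PDA pushes for each 'a', pops for each 'b'
Number of a's = 2
Number of b's = 3
2 != 3 -> Reject

0


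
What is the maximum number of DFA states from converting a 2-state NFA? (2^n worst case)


NFA has 2 states
Subset construction: each DFA state = subset of NFA states
Maximum subsets = 2^2
2^2 = 4

4


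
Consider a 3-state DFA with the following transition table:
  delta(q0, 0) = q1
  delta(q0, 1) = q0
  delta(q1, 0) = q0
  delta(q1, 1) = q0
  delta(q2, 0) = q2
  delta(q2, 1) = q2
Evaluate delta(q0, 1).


Looking up transition function:
delta(q0, 1) in the table
Row: q0, Column: 1
Result: q0

q0


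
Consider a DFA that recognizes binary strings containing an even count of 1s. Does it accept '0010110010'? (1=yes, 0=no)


DFA has 2 states: q_even (start, accept=yes) and q_odd
Processing string '0010110010' character by character:
  Position 0: read '0', 1-count=0 -> q_even (no change)
  Position 1: read '0', 1-count=0 -> q_even (no change)
  Position 2: read '1', 1-count=1 -> q_odd
  Position 3: read '0', 1-count=1 -> q_odd (no change)
  Position 4: read '1', 1-count=2 -> q_even
  Position 5: read '1', 1-count=3 -> q_odd
  Position 6: read '0', 1-count=3 -> q_odd (no change)
  Position 7: read '0', 1-count=3 -> q_odd (no change)
  Position 8: read '1', 1-count=4 -> q_even
  Position 9: read '0', 1-count=4 -> q_even (no change)
Final state: q_even, total 1s = 4 (even); the DFA requires an even count -> accept

1


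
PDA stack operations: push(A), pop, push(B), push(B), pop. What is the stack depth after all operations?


Tracing stack operations:
  push(A) -> stack = [A], depth=1
  pop -> removed A, stack = [], depth=0
  push(B) -> stack = [B], depth=1
  push(B) -> stack = [B,B], depth=2
  pop -> removed B, stack = [B], depth=1
Final depth = 1

1


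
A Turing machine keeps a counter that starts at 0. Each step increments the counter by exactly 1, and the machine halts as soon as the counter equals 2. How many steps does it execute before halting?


Counter starts at 0. Counting sequence:
  Step 1: counter = 1
  Step 2: counter = 2
Counter reached 2 -> halt
Total steps = 2

2


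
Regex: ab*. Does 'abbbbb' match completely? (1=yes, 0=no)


Pattern: ab*
String: 'abbbbb'
Pattern requires: exactly one 'a' followed by zero or more 'b's
First char is 'a' -> OK
Rest 'bbbbb': all b's? Yes
Result: 1

1


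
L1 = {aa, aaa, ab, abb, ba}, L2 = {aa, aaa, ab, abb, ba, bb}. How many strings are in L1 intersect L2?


L1 = {aa, aaa, ab, abb, ba}
L2 = {aa, aaa, ab, abb, ba, bb}
Checking each string in L1 against L2:
  'aa': in L2? Yes
  'aaa': in L2? Yes
  'ab': in L2? Yes
  'abb': in L2? Yes
  'ba': in L2? Yes
Intersection = {aa, aaa, ab, abb, ba}
|L1 ∩ L2| = 5

5


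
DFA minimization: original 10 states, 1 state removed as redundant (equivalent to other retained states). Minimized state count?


Original DFA: 10 states
Redundant states removed: 1
Minimized states = original - removed
= 10 - 1
= 9

9


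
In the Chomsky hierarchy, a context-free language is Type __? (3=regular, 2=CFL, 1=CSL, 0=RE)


Chomsky hierarchy levels:
  Type 3: Regular (DFA/NFA/regex)
  Type 2: Context-free (PDA)
  Type 1: Context-sensitive
  Type 0: Recursively enumerable (TM)
'context-free' corresponds to Type 2

2


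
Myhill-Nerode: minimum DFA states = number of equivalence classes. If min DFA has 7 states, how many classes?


Myhill-Nerode theorem:
Number of equivalence classes = number of states in minimal DFA
Minimal DFA states = 7
Therefore equivalence classes = 7

7


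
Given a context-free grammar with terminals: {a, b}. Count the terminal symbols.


Terminal symbols: a, b
Counting each: a (#1), b (#2)
Total = 2

2


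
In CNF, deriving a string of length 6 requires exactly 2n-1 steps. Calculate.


Chomsky Normal Form derivation:
String length n = 6
Each step either:
  - Splits a nonterminal into two (n-1 such steps)
  - Converts a nonterminal to terminal (n such steps)
Total = (n-1) + n = 2n - 1
= 2(6) - 1
= 12 - 1
= 11

11


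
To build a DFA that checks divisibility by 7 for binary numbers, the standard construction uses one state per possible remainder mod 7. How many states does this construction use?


Divisibility by 7 is tracked via the remainder mod 7: 0, 1, ..., 6
The construction assigns one state to each remainder
Number of remainders = 7

7


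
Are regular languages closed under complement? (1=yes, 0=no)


Regular languages are closed under:
- Union (DFA product construction)
- Intersection (DFA product construction)
- Complement (swap accept/reject states)
- Concatenation (NFA construction)
- Kleene star (NFA construction)
complement is in this list
Therefore: closed

1


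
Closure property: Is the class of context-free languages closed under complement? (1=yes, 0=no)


CFL closure properties:
  Closed under: union, concatenation, Kleene star
  NOT closed under: intersection, complement
Operation 'complement' is in not-closed list -> No (not closed)

0


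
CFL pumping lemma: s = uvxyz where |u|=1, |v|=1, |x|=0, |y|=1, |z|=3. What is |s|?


|s| = |u| + |v| + |x| + |y| + |z|
= 1 + 1 + 0 + 1 + 3
= 2 + 0 + 4
= 2 + 4
= 6

6


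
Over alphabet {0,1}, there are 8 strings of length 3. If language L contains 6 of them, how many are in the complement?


Alphabet: {0,1}
String length: 3
Total strings of length 3 = 2^3 = 8
Strings in L = 6
Complement = total - |L|
= 8 - 6
= 2

2


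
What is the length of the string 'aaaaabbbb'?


String: 'aaaaabbbb'
Counting characters:
  'a' appears 5 time(s)
  'b' appears 4 time(s)
Total length = 5 + 4 = 9

9


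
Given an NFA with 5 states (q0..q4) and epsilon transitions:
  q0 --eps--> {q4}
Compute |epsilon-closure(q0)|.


Starting from q0
Initialize closure = {q0}
Follow epsilon from q0 -> add q4
Final closure: {q0, q4}
Size = 2

2


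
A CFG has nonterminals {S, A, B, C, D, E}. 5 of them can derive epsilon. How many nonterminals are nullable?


Nonterminals: {S, A, B, C, D, E}
A nonterminal is nullable if it can derive epsilon
Counting nullable nonterminals: 5
Total nullable = 5

5


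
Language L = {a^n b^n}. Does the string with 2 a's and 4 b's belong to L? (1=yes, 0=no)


Language requires equal numbers of a's and b's
PDA pushes for each 'a', pops for each 'b'
Number of a's = 2
Number of b's = 4
2 != 4 -> Reject

0


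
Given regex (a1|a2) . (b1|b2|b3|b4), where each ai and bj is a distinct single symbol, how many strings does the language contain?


First group: 2 alternatives
Second group: 4 alternatives
Concatenation: each choice from group 1 pairs with each from group 2
Total = 2 x 4 = 8

8


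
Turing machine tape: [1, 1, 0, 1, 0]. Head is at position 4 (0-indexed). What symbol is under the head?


Tape: [1, 1, 0, 1, 0]
Positions: 0 1 2 3 4
Values:    1 1 0 1 0
Head at position 4
tape[4] = 0

0


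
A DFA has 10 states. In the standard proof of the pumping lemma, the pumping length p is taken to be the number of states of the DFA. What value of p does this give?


Pumping lemma for regular languages (standard proof):
Take p = |Q|, the number of DFA states.
Any string of length >= |Q| passes through |Q|+1 states while reading its first |Q| symbols,
so by pigeonhole some state repeats, giving the loop that can be pumped.
Here |Q| = 10
Therefore the proof uses p = 10

10


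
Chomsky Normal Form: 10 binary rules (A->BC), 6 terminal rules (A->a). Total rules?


CNF allows two rule forms:
  A -> BC (binary): 10 rules
  A -> a (terminal): 6 rules
Total = 10 + 6 = 16

16


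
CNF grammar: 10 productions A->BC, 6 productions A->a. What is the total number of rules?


CNF allows two rule forms:
  A -> BC (binary): 10 rules
  A -> a (terminal): 6 rules
Total = 10 + 6 = 16

16


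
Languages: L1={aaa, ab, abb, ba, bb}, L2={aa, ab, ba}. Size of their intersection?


L1 = {aaa, ab, abb, ba, bb}
L2 = {aa, ab, ba}
Checking each string in L1 against L2:
  'aaa': in L2? No
  'ab': in L2? Yes
  'abb': in L2? No
  'ba': in L2? Yes
  'bb': in L2? No
Intersection = {ab, ba}
|L1 ∩ L2| = 2

2


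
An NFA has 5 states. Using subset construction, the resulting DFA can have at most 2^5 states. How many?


NFA has 5 states
Subset construction: each DFA state = subset of NFA states
Maximum subsets = 2^5
2^5 = 32

32


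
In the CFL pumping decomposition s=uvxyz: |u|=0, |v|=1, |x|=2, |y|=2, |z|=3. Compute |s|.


|s| = |u| + |v| + |x| + |y| + |z|
= 0 + 1 + 2 + 2 + 3
= 1 + 2 + 5
= 3 + 5
= 8

8


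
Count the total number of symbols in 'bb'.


String: 'bb'
Counting characters:
  'b' appears 2 time(s)
Total length = 0 + 2 = 2

2


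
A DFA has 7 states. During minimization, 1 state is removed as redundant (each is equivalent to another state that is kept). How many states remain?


Original DFA: 7 states
Redundant states removed: 1
Minimized states = original - removed
= 7 - 1
= 6

6


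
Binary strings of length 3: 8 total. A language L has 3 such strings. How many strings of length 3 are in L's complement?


Alphabet: {0,1}
String length: 3
Total strings of length 3 = 2^3 = 8
Strings in L = 3
Complement = total - |L|
= 8 - 3
= 5

5


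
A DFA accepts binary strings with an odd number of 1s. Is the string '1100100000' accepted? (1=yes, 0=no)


DFA has 2 states: q_even (start, accept=no) and q_odd
Processing string '1100100000' character by character:
  Position 0: read '1', 1-count=1 -> q_odd
  Position 1: read '1', 1-count=2 -> q_even
  Position 2: read '0', 1-count=2 -> q_even (no change)
  Position 3: read '0', 1-count=2 -> q_even (no change)
  Position 4: read '1', 1-count=3 -> q_odd
  Position 5: read '0', 1-count=3 -> q_odd (no change)
  Position 6: read '0', 1-count=3 -> q_odd (no change)
  Position 7: read '0', 1-count=3 -> q_odd (no change)
  Position 8: read '0', 1-count=3 -> q_odd (no change)
  Position 9: read '0', 1-count=3 -> q_odd (no change)
Final state: q_odd, total 1s = 3 (odd); the DFA requires an odd count -> accept

1


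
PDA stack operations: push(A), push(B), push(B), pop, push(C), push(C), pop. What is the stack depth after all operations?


Tracing stack operations:
  push(A) -> stack = [A], depth=1
  push(B) -> stack = [A,B], depth=2
  push(B) -> stack = [A,B,B], depth=3
  pop -> removed B, stack = [A,B], depth=2
  push(C) -> stack = [A,B,C], depth=3
  push(C) -> stack = [A,B,C,C], depth=4
  pop -> removed C, stack = [A,B,C], depth=3
Final depth = 3

3


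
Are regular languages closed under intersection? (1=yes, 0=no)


Regular languages are closed under:
- Union (DFA product construction)
- Intersection (DFA product construction)
- Complement (swap accept/reject states)
- Concatenation (NFA construction)
- Kleene star (NFA construction)
intersection is in this list
Therefore: closed

1


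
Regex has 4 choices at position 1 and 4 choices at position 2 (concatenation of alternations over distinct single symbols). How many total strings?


First group: 4 alternatives
Second group: 4 alternatives
Concatenation: each choice from group 1 pairs with each from group 2
Total = 4 x 4 = 16

16


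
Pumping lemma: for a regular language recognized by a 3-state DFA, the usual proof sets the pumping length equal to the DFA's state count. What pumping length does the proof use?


Pumping lemma for regular languages (standard proof):
Take p = |Q|, the number of DFA states.
Any string of length >= |Q| passes through |Q|+1 states while reading its first |Q| symbols,
so by pigeonhole some state repeats, giving the loop that can be pumped.
Here |Q| = 3
Therefore the proof uses p = 3

3


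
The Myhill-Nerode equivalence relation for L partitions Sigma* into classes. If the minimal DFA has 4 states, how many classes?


Myhill-Nerode theorem:
Number of equivalence classes = number of states in minimal DFA
Minimal DFA states = 4
Therefore equivalence classes = 4

4


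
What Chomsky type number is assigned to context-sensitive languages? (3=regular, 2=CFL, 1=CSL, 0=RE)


Chomsky hierarchy levels:
  Type 3: Regular (DFA/NFA/regex)
  Type 2: Context-free (PDA)
  Type 1: Context-sensitive
  Type 0: Recursively enumerable (TM)
'context-sensitive' corresponds to Type 1

1


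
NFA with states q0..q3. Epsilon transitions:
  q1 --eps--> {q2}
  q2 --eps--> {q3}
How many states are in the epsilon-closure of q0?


Starting from q0
Initialize closure = {q0}
q0 has no outgoing epsilon transitions -> nothing to add
Final closure: {q0}
Size = 1

1


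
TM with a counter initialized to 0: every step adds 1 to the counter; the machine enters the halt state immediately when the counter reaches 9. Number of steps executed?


Counter starts at 0. Counting sequence:
  Step 1: counter = 1
  Step 2: counter = 2
  Step 3: counter = 3
  Step 4: counter = 4
  Step 5: counter = 5
  Step 6: counter = 6
  ...
  Step 9: counter = 9
Counter reached 9 -> halt
Total steps = 9

9


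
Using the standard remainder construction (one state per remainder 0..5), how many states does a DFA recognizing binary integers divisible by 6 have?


Divisibility by 6 is tracked via the remainder mod 6: 0, 1, ..., 5
The construction assigns one state to each remainder
Number of remainders = 6

6


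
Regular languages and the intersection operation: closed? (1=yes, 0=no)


Regular languages are closed under all standard operations:
- Union: Yes (product construction)
- Intersection: Yes (product construction)
- Complement: Yes (swap accept/reject)
- Concatenation: Yes (NFA construction)
Operation: intersection -> Closed

1


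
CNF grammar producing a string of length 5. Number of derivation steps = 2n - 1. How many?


Chomsky Normal Form derivation:
String length n = 5
Each step either:
  - Splits a nonterminal into two (n-1 such steps)
  - Converts a nonterminal to terminal (n such steps)
Total = (n-1) + n = 2n - 1
= 2(5) - 1
= 10 - 1
= 9

9


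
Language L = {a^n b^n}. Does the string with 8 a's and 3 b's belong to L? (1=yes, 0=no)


Language requires equal numbers of a's and b's
PDA pushes for each 'a', pops for each 'b'
Number of a's = 8
Number of b's = 3
8 != 3 -> Reject

0


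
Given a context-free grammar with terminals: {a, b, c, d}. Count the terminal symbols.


Terminal symbols: a, b, c, d
Counting each: a (#1), b (#2), c (#3), d (#4)
Total = 4

4


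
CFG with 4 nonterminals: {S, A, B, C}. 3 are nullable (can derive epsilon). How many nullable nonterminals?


Nonterminals: {S, A, B, C}
A nonterminal is nullable if it can derive epsilon
Counting nullable nonterminals: 3
Total nullable = 3

3


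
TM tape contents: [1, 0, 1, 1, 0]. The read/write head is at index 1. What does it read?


Tape: [1, 0, 1, 1, 0]
Positions: 0 1 2 3 4
Values:    1 0 1 1 0
Head at position 1
tape[1] = 0

0


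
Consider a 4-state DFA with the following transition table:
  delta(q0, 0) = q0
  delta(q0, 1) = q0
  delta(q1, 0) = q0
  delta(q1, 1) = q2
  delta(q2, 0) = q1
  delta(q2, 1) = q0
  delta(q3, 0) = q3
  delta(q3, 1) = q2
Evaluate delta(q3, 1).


Looking up transition function:
delta(q3, 1) in the table
Row: q3, Column: 1
Result: q2

q2


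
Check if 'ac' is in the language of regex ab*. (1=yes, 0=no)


Pattern: ab*
String: 'ac'
Pattern requires: exactly one 'a' followed by zero or more 'b's
First char is 'a' -> OK
Rest 'c': all b's? No
Result: 0

0


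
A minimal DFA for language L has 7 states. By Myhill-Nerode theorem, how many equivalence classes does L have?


Myhill-Nerode theorem:
Number of equivalence classes = number of states in minimal DFA
Minimal DFA states = 7
Therefore equivalence classes = 7

7


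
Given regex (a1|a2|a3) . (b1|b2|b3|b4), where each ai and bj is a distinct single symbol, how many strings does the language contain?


First group: 3 alternatives
Second group: 4 alternatives
Concatenation: each choice from group 1 pairs with each from group 2
Total = 3 x 4 = 12

12


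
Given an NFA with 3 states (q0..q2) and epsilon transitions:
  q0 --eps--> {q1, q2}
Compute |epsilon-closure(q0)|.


Starting from q0
Initialize closure = {q0}
Follow epsilon from q0 -> add q1
Follow epsilon from q0 -> add q2
Final closure: {q0, q1, q2}
Size = 3

3


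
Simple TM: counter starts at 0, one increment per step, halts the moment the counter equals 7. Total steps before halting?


Counter starts at 0. Counting sequence:
  Step 1: counter = 1
  Step 2: counter = 2
  Step 3: counter = 3
  Step 4: counter = 4
  Step 5: counter = 5
  Step 6: counter = 6
  Step 7: counter = 7
Counter reached 7 -> halt
Total steps = 7

7


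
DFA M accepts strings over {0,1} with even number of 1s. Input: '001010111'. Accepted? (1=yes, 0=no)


DFA has 2 states: q_even (start, accept=yes) and q_odd
Processing string '001010111' character by character:
  Position 0: read '0', 1-count=0 -> q_even (no change)
  Position 1: read '0', 1-count=0 -> q_even (no change)
  Position 2: read '1', 1-count=1 -> q_odd
  Position 3: read '0', 1-count=1 -> q_odd (no change)
  Position 4: read '1', 1-count=2 -> q_even
  Position 5: read '0', 1-count=2 -> q_even (no change)
  Position 6: read '1', 1-count=3 -> q_odd
  Position 7: read '1', 1-count=4 -> q_even
  Position 8: read '1', 1-count=5 -> q_odd
Final state: q_odd, total 1s = 5 (odd); the DFA requires an even count -> reject

0


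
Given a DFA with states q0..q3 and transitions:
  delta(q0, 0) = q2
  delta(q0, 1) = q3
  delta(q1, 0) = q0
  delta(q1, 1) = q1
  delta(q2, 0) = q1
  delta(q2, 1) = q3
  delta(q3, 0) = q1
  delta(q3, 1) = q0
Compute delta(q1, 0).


Looking up transition function:
delta(q1, 0) in the table
Row: q1, Column: 0
Result: q0

q0


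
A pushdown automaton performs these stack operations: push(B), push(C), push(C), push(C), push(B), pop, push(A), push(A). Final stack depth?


Tracing stack operations:
  push(B) -> stack = [B], depth=1
  push(C) -> stack = [B,C], depth=2
  push(C) -> stack = [B,C,C], depth=3
  push(C) -> stack = [B,C,C,C], depth=4
  push(B) -> stack = [B,C,C,C,B], depth=5
  pop -> removed B, stack = [B,C,C,C], depth=4
  push(A) -> stack = [B,C,C,C,A], depth=5
  push(A) -> stack = [B,C,C,C,A,A], depth=6
Final depth = 6

6


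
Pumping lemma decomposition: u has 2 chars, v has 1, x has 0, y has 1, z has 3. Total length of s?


|s| = |u| + |v| + |x| + |y| + |z|
= 2 + 1 + 0 + 1 + 3
= 3 + 0 + 4
= 3 + 4
= 7

7


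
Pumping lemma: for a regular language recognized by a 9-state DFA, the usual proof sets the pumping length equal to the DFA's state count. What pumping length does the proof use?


Pumping lemma for regular languages (standard proof):
Take p = |Q|, the number of DFA states.
Any string of length >= |Q| passes through |Q|+1 states while reading its first |Q| symbols,
so by pigeonhole some state repeats, giving the loop that can be pumped.
Here |Q| = 9
Therefore the proof uses p = 9

9
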